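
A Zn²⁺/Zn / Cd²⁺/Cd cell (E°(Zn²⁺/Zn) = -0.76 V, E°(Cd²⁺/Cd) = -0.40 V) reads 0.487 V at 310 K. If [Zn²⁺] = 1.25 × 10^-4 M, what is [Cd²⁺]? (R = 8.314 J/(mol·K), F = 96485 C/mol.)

From the Nernst equation, ln Q = nF(E° − E)/RT = 2×96485×(0.36 − 0.487)/(8.314×310) = -9.509, so Q = 7.42 × 10^-5.
With Q = [Zn²⁺]/[Cd²⁺] and the known concentrations, [Cd²⁺] in the denominator gives [Cd²⁺] = 1.7 M.

1.7 M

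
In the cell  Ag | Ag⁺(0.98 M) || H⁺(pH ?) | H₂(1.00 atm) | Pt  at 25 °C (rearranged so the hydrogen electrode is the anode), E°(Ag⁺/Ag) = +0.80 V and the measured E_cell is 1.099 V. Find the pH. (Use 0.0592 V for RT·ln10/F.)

pH = 5.06

E°_cell = 0.80 V and n = 2.
log Q = n(E° − E)/0.0592 = 2×(0.80 − 1.099)/0.0592 = -10.101.
With Q = [H⁺]^2 / ([Ag⁺]^2·P(H₂)), solving for [H⁺] gives log[H⁺] = -5.059, so pH = 5.06.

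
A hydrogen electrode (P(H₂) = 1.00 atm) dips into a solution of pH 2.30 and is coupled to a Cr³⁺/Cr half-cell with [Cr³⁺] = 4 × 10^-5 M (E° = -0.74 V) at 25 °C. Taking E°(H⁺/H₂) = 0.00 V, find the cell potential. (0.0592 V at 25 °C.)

0.69 V

The hydrogen couple is the cathode, so E°_cell = 0.74 V; n = 6.
[H⁺] = 10^(−2.30) = 0.0050 M, and Q = [Cr³⁺]^2·P(H₂)^3 / [H⁺]^6 = 1.01 × 10^5.
E = E° − (0.0592/6) log Q = 0.74 − (0.0592/6)(5.004) = 0.691 V.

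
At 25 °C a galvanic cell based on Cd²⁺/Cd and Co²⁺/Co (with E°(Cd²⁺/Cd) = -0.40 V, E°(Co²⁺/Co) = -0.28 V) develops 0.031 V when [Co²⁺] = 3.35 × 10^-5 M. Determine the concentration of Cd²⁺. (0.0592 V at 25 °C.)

0.034 M

From the Nernst equation, log Q = n(E° − E)/0.0592 = 2(0.12 − 0.031)/0.0592 = 3.007, so Q = 1020.
With Q = [Cd²⁺]/[Co²⁺] and the known concentrations, [Cd²⁺] in the numerator gives [Cd²⁺] = 0.034 M.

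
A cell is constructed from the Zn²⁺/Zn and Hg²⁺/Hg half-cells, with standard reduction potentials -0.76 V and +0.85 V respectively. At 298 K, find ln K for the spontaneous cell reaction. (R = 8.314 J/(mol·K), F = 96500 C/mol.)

E°_cell = +0.85 − (-0.76) = 1.61 V, with n = 2 electrons transferred.
At equilibrium E = 0, so the Nernst equation gives ln K = nFE°/RT = (2)(96500)(1.61)/((8.314)(298)) = 125.42.

ln K = 125.4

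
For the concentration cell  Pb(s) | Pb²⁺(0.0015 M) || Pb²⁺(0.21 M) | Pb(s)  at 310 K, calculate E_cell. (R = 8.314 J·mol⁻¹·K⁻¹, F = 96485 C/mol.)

Both half-cells are Pb²⁺/Pb, so E°_cell = 0. The concentrated side is the cathode; the cell reaction moves Pb²⁺ from high to low concentration with n = 2.
Q = [Pb²⁺]_dilute/[Pb²⁺]_conc = 0.0015/0.21 = 0.00714.
E = 0 − (RT/nF) ln Q = −((8.314×310)/(2×96485))(-4.942) = 0.0660 V.

0.066 V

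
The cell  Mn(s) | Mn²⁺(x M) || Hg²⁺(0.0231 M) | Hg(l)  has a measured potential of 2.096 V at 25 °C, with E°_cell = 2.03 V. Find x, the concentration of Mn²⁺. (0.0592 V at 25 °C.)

1.4 × 10^-4 M

From the Nernst equation, log Q = n(E° − E)/0.0592 = 2(2.03 − 2.096)/0.0592 = -2.230, so Q = 0.00589.
With Q = [Mn²⁺]/[Hg²⁺] and the known concentrations, [Mn²⁺] in the numerator gives [Mn²⁺] = 1.4 × 10^-4 M.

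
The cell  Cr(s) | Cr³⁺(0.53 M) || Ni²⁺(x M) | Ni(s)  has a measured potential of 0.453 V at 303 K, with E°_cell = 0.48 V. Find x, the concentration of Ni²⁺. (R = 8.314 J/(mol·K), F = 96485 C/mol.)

0.083 M

From the Nernst equation, ln Q = nF(E° − E)/RT = 6×96485×(0.48 − 0.453)/(8.314×303) = 6.205, so Q = 495.
With Q = [Cr³⁺]^2/[Ni²⁺]^3 and the known concentrations, [Ni²⁺]^3 in the denominator gives [Ni²⁺] = 0.083 M.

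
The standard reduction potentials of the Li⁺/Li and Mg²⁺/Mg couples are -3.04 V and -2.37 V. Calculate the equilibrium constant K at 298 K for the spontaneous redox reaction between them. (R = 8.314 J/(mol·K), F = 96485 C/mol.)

4.6 × 10^22

E°_cell = -2.37 − (-3.04) = 0.67 V, with n = 2 electrons transferred.
At equilibrium E = 0, so the Nernst equation gives ln K = nFE°/RT = (2)(96485)(0.67)/((8.314)(298)) = 52.18.
K = e^52.18 = 4.6 × 10^22.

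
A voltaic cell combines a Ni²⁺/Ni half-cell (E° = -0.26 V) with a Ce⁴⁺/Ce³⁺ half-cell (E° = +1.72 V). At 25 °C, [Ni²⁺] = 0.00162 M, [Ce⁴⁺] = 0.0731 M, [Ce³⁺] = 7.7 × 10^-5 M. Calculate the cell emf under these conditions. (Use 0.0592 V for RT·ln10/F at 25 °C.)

2.24 V

The Ce⁴⁺/Ce³⁺ couple has the higher reduction potential and acts as the cathode, so E°_cell = +1.72 − (-0.26) = 1.98 V.
Balancing electrons gives n = 2; the reaction quotient is Q = [Ni²⁺]·[Ce³⁺]^2/[Ce⁴⁺]^2 = 1.8 × 10^-9.
At 25 °C, E = E° − (0.0592/n) log Q = 1.98 − (0.0592/2)(-8.745) = 1.980 + 0.259 = 2.239 V.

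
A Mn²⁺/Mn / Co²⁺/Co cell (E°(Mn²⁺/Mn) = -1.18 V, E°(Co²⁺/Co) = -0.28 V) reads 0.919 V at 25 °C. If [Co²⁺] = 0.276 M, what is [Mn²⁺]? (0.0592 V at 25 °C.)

From the Nernst equation, log Q = n(E° − E)/0.0592 = 2(0.90 − 0.919)/0.0592 = -0.642, so Q = 0.228.
With Q = [Mn²⁺]/[Co²⁺] and the known concentrations, [Mn²⁺] in the numerator gives [Mn²⁺] = 0.063 M.

0.063 M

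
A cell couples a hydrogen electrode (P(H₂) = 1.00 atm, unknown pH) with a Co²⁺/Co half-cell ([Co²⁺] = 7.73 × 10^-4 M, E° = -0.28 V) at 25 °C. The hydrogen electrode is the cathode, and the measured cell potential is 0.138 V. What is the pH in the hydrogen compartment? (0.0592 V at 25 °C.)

pH = 3.95

E°_cell = 0.28 V and n = 2.
log Q = n(E° − E)/0.0592 = 2×(0.28 − 0.138)/0.0592 = 4.797.
With Q = [Co²⁺]·P(H₂) / [H⁺]^2, solving for [H⁺] gives log[H⁺] = -3.955, so pH = 3.95.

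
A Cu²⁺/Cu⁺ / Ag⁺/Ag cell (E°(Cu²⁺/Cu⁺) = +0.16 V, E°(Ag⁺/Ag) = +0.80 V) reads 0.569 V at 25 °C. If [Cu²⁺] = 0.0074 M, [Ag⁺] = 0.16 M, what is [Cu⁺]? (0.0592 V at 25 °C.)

From the Nernst equation, log Q = n(E° − E)/0.0592 = 1(0.64 − 0.569)/0.0592 = 1.199, so Q = 15.8.
With Q = [Cu²⁺]/([Cu⁺]·[Ag⁺]) and the known concentrations, [Cu⁺] in the denominator gives [Cu⁺] = 0.0029 M.

0.0029 M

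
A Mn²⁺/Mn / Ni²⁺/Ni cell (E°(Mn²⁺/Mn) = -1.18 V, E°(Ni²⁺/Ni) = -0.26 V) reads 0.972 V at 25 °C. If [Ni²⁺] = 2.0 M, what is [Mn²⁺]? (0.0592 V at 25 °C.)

0.035 M

From the Nernst equation, log Q = n(E° − E)/0.0592 = 2(0.92 − 0.972)/0.0592 = -1.757, so Q = 0.0175.
With Q = [Mn²⁺]/[Ni²⁺] and the known concentrations, [Mn²⁺] in the numerator gives [Mn²⁺] = 0.035 M.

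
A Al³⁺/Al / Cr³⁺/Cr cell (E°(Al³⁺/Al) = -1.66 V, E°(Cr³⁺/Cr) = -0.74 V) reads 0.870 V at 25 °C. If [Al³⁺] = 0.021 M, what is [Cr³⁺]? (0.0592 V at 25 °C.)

From the Nernst equation, log Q = n(E° − E)/0.0592 = 3(0.92 − 0.870)/0.0592 = 2.534, so Q = 342.
With Q = [Al³⁺]/[Cr³⁺] and the known concentrations, [Cr³⁺] in the denominator gives [Cr³⁺] = 6.1 × 10^-5 M.

6.1 × 10^-5 M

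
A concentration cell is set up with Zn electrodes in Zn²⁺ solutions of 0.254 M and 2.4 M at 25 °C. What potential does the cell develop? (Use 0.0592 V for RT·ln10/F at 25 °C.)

0.029 V

Both half-cells are Zn²⁺/Zn, so E°_cell = 0. The concentrated side is the cathode; the cell reaction moves Zn²⁺ from high to low concentration with n = 2.
Q = [Zn²⁺]_dilute/[Zn²⁺]_conc = 0.254/2.4 = 0.106.
E = 0 − (0.0592/2) log Q = −(0.0592/2)(-0.975) = 0.0289 V.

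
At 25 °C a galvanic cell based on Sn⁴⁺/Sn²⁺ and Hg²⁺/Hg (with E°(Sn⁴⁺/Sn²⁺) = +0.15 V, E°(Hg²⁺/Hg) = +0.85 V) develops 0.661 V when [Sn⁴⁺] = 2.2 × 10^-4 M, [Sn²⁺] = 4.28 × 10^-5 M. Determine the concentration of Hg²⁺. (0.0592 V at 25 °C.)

0.25 M

From the Nernst equation, log Q = n(E° − E)/0.0592 = 2(0.70 − 0.661)/0.0592 = 1.318, so Q = 20.8.
With Q = [Sn⁴⁺]/([Sn²⁺]·[Hg²⁺]) and the known concentrations, [Hg²⁺] in the denominator gives [Hg²⁺] = 0.25 M.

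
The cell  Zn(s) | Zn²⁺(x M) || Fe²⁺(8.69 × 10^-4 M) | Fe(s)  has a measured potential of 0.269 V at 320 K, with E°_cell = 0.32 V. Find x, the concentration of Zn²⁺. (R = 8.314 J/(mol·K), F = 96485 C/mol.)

0.035 M

From the Nernst equation, ln Q = nF(E° − E)/RT = 2×96485×(0.32 − 0.269)/(8.314×320) = 3.699, so Q = 40.4.
With Q = [Zn²⁺]/[Fe²⁺] and the known concentrations, [Zn²⁺] in the numerator gives [Zn²⁺] = 0.035 M.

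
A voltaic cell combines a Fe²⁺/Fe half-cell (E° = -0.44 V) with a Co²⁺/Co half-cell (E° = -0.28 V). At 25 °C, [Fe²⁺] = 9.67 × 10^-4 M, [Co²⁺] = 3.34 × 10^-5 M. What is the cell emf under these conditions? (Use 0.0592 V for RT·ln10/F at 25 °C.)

The Co²⁺/Co couple has the higher reduction potential and acts as the cathode, so E°_cell = -0.28 − (-0.44) = 0.16 V.
Balancing electrons gives n = 2; the reaction quotient is Q = [Fe²⁺]/[Co²⁺] = 29.0.
At 25 °C, E = E° − (0.0592/n) log Q = 0.16 − (0.0592/2)(1.462) = 0.160 − 0.043 = 0.117 V.

0.117 V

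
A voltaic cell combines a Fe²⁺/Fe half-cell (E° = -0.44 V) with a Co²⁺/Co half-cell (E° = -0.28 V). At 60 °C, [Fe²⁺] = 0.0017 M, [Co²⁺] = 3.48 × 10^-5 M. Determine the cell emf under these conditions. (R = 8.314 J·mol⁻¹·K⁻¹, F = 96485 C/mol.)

0.104 V

The Co²⁺/Co couple has the higher reduction potential and acts as the cathode, so E°_cell = -0.28 − (-0.44) = 0.16 V.
Balancing electrons gives n = 2; the reaction quotient is Q = [Fe²⁺]/[Co²⁺] = 48.9.
E = E° − (RT/nF) ln Q = 0.16 − (8.314×333)/(2×96485) × (3.889) = 0.160 − 0.056 = 0.104 V.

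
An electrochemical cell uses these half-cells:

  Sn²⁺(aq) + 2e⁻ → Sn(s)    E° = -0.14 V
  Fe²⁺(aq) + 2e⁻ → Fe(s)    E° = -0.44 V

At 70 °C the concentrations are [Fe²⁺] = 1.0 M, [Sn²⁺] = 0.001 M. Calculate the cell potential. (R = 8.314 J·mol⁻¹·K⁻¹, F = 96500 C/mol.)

0.198 V

The Sn²⁺/Sn couple has the higher reduction potential and acts as the cathode, so E°_cell = -0.14 − (-0.44) = 0.30 V.
Balancing electrons gives n = 2; the reaction quotient is Q = [Fe²⁺]/[Sn²⁺] = 1000.
E = E° − (RT/nF) ln Q = 0.30 − (8.314×343)/(2×96500) × (6.908) = 0.300 − 0.102 = 0.198 V.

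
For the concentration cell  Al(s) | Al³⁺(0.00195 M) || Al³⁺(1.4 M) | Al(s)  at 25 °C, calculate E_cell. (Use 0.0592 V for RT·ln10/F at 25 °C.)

Both half-cells are Al³⁺/Al, so E°_cell = 0. The concentrated side is the cathode; the cell reaction moves Al³⁺ from high to low concentration with n = 3.
Q = [Al³⁺]_dilute/[Al³⁺]_conc = 0.00195/1.4 = 0.00139.
E = 0 − (0.0592/3) log Q = −(0.0592/3)(-2.856) = 0.0564 V.

0.056 V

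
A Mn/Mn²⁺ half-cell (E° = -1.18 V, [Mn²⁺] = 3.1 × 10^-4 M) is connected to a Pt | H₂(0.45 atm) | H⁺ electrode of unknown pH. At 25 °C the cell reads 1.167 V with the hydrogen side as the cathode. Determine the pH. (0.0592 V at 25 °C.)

E°_cell = 1.18 V and n = 2.
log Q = n(E° − E)/0.0592 = 2×(1.18 − 1.167)/0.0592 = 0.439.
With Q = [Mn²⁺]·P(H₂) / [H⁺]^2, solving for [H⁺] gives log[H⁺] = -2.147, so pH = 2.15.

pH = 2.15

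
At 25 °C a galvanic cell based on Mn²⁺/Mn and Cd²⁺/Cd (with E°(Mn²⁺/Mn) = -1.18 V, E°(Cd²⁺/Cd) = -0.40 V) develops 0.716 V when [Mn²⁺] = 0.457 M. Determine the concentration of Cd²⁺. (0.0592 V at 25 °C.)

From the Nernst equation, log Q = n(E° − E)/0.0592 = 2(0.78 − 0.716)/0.0592 = 2.162, so Q = 145.
With Q = [Mn²⁺]/[Cd²⁺] and the known concentrations, [Cd²⁺] in the denominator gives [Cd²⁺] = 0.0031 M.

0.0031 M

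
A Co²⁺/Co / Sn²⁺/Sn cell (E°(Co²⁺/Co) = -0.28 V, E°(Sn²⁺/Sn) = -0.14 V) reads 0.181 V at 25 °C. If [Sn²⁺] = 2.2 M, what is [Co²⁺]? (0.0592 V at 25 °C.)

0.091 M

From the Nernst equation, log Q = n(E° − E)/0.0592 = 2(0.14 − 0.181)/0.0592 = -1.385, so Q = 0.0412.
With Q = [Co²⁺]/[Sn²⁺] and the known concentrations, [Co²⁺] in the numerator gives [Co²⁺] = 0.091 M.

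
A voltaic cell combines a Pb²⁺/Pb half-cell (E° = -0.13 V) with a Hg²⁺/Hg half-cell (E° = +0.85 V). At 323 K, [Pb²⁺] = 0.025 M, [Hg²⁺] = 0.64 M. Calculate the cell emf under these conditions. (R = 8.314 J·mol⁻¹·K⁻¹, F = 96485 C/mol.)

The Hg²⁺/Hg couple has the higher reduction potential and acts as the cathode, so E°_cell = +0.85 − (-0.13) = 0.98 V.
Balancing electrons gives n = 2; the reaction quotient is Q = [Pb²⁺]/[Hg²⁺] = 0.0391.
E = E° − (RT/nF) ln Q = 0.98 − (8.314×323)/(2×96485) × (-3.243) = 0.980 + 0.045 = 1.025 V.

1.03 V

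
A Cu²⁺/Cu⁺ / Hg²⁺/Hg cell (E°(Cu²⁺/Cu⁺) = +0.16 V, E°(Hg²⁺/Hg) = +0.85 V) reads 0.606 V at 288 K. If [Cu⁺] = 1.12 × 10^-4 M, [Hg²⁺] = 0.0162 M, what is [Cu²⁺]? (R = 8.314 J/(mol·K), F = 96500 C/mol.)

4.2 × 10^-4 M

From the Nernst equation, ln Q = nF(E° − E)/RT = 2×96500×(0.69 − 0.606)/(8.314×288) = 6.771, so Q = 872.
With Q = [Cu²⁺]^2/([Cu⁺]^2·[Hg²⁺]) and the known concentrations, [Cu²⁺]^2 in the numerator gives [Cu²⁺] = 4.2 × 10^-4 M.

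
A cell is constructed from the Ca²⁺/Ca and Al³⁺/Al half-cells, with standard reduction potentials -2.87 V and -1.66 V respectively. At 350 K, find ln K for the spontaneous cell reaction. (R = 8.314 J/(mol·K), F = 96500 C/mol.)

E°_cell = -1.66 − (-2.87) = 1.21 V, with n = 6 electrons transferred.
At equilibrium E = 0, so the Nernst equation gives ln K = nFE°/RT = (6)(96500)(1.21)/((8.314)(350)) = 240.76.

ln K = 240.8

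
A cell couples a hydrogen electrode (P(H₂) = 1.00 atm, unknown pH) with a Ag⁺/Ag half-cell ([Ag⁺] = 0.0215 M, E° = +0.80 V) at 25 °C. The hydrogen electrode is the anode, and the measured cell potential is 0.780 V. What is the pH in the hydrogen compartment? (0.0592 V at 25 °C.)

E°_cell = 0.80 V and n = 2.
log Q = n(E° − E)/0.0592 = 2×(0.80 − 0.780)/0.0592 = 0.676.
With Q = [H⁺]^2 / ([Ag⁺]^2·P(H₂)), solving for [H⁺] gives log[H⁺] = -1.330, so pH = 1.33.

pH = 1.33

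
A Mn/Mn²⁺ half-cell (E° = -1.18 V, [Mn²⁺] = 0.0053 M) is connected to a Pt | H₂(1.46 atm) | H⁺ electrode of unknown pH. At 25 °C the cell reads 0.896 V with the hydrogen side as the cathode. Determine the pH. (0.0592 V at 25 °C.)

pH = 5.85

E°_cell = 1.18 V and n = 2.
log Q = n(E° − E)/0.0592 = 2×(1.18 − 0.896)/0.0592 = 9.595.
With Q = [Mn²⁺]·P(H₂) / [H⁺]^2, solving for [H⁺] gives log[H⁺] = -5.853, so pH = 5.85.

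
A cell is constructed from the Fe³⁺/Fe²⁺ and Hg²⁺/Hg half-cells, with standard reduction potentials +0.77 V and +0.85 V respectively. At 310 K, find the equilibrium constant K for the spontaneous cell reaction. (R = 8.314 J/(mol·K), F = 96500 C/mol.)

E°_cell = +0.85 − (+0.77) = 0.08 V, with n = 2 electrons transferred.
At equilibrium E = 0, so the Nernst equation gives ln K = nFE°/RT = (2)(96500)(0.08)/((8.314)(310)) = 5.99.
K = e^5.99 = 400.

400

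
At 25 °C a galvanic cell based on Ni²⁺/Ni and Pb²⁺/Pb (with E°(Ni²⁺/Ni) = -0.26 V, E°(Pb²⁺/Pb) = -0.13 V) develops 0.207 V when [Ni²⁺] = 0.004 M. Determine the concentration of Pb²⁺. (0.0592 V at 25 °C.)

From the Nernst equation, log Q = n(E° − E)/0.0592 = 2(0.13 − 0.207)/0.0592 = -2.601, so Q = 0.00250.
With Q = [Ni²⁺]/[Pb²⁺] and the known concentrations, [Pb²⁺] in the denominator gives [Pb²⁺] = 1.6 M.

1.6 M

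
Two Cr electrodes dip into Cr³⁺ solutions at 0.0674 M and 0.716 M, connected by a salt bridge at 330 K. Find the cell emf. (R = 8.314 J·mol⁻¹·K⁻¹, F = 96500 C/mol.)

0.022 V

Both half-cells are Cr³⁺/Cr, so E°_cell = 0. The concentrated side is the cathode; the cell reaction moves Cr³⁺ from high to low concentration with n = 3.
Q = [Cr³⁺]_dilute/[Cr³⁺]_conc = 0.0674/0.716 = 0.0941.
E = 0 − (RT/nF) ln Q = −((8.314×330)/(3×96500))(-2.363) = 0.0224 V.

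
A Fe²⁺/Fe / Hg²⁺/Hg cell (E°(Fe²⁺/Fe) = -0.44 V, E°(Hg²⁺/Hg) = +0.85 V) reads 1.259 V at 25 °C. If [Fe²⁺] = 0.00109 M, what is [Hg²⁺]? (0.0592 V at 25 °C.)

9.8 × 10^-5 M

From the Nernst equation, log Q = n(E° − E)/0.0592 = 2(1.29 − 1.259)/0.0592 = 1.047, so Q = 11.2.
With Q = [Fe²⁺]/[Hg²⁺] and the known concentrations, [Hg²⁺] in the denominator gives [Hg²⁺] = 9.8 × 10^-5 M.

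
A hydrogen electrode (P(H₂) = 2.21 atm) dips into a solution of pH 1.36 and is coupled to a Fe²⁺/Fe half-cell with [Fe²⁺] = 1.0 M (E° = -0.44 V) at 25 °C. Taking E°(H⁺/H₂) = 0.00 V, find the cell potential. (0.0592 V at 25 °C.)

0.35 V

The hydrogen couple is the cathode, so E°_cell = 0.44 V; n = 2.
[H⁺] = 10^(−1.36) = 0.044 M, and Q = [Fe²⁺]·P(H₂) / [H⁺]^2 = 1160.
E = E° − (0.0592/2) log Q = 0.44 − (0.0592/2)(3.064) = 0.349 V.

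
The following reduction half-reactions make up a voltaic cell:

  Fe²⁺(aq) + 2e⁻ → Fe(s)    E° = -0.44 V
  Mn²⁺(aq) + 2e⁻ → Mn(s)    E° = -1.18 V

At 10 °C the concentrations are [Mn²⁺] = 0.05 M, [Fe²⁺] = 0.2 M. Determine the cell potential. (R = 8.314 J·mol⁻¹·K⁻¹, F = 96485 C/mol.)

0.757 V

The Fe²⁺/Fe couple has the higher reduction potential and acts as the cathode, so E°_cell = -0.44 − (-1.18) = 0.74 V.
Balancing electrons gives n = 2; the reaction quotient is Q = [Mn²⁺]/[Fe²⁺] = 0.250.
E = E° − (RT/nF) ln Q = 0.74 − (8.314×283)/(2×96485) × (-1.386) = 0.740 + 0.017 = 0.757 V.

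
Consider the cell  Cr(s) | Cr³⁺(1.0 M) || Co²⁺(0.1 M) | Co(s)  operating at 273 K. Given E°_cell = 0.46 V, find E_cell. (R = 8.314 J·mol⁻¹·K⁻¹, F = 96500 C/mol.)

Balancing electrons gives n = 6; the reaction quotient is Q = [Cr³⁺]^2/[Co²⁺]^3 = 1000.
E = E° − (RT/nF) ln Q = 0.46 − (8.314×273)/(6×96500) × (6.908) = 0.460 − 0.027 = 0.433 V.

0.433 V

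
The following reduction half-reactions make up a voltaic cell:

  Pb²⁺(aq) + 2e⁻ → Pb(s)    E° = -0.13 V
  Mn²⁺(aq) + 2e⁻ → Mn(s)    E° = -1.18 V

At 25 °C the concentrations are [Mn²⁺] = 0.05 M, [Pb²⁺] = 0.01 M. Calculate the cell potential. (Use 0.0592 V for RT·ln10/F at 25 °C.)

1.03 V

The Pb²⁺/Pb couple has the higher reduction potential and acts as the cathode, so E°_cell = -0.13 − (-1.18) = 1.05 V.
Balancing electrons gives n = 2; the reaction quotient is Q = [Mn²⁺]/[Pb²⁺] = 5.00.
At 25 °C, E = E° − (0.0592/n) log Q = 1.05 − (0.0592/2)(0.699) = 1.050 − 0.021 = 1.029 V.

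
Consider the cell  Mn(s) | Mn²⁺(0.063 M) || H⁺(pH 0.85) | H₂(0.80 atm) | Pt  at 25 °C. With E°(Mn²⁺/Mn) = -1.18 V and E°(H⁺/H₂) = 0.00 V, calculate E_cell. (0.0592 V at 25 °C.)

The hydrogen couple is the cathode, so E°_cell = 1.18 V; n = 2.
[H⁺] = 10^(−0.85) = 0.14 M, and Q = [Mn²⁺]·P(H₂) / [H⁺]^2 = 2.53.
E = E° − (0.0592/2) log Q = 1.18 − (0.0592/2)(0.402) = 1.168 V.

1.17 V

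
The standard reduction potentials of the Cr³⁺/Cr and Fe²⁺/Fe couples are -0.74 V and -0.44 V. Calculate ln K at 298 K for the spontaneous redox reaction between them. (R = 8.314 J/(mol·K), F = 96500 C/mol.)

ln K = 70.1

E°_cell = -0.44 − (-0.74) = 0.30 V, with n = 6 electrons transferred.
At equilibrium E = 0, so the Nernst equation gives ln K = nFE°/RT = (6)(96500)(0.30)/((8.314)(298)) = 70.11.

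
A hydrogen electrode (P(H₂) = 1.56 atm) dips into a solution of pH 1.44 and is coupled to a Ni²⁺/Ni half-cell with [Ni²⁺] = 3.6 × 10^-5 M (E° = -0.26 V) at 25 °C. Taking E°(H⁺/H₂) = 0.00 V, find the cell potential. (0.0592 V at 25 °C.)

The hydrogen couple is the cathode, so E°_cell = 0.26 V; n = 2.
[H⁺] = 10^(−1.44) = 0.036 M, and Q = [Ni²⁺]·P(H₂) / [H⁺]^2 = 0.0426.
E = E° − (0.0592/2) log Q = 0.26 − (0.0592/2)(-1.371) = 0.301 V.

0.30 V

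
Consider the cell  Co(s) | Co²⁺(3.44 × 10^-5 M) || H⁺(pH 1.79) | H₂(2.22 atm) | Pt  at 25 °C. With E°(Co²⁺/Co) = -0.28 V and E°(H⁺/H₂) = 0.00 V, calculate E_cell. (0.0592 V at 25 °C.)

The hydrogen couple is the cathode, so E°_cell = 0.28 V; n = 2.
[H⁺] = 10^(−1.79) = 0.016 M, and Q = [Co²⁺]·P(H₂) / [H⁺]^2 = 0.290.
E = E° − (0.0592/2) log Q = 0.28 − (0.0592/2)(-0.537) = 0.296 V.

0.30 V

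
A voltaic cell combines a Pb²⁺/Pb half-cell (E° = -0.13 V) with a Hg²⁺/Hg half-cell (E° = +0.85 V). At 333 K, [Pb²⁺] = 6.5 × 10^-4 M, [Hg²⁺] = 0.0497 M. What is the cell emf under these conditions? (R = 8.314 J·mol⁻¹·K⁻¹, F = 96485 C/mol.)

1.04 V

The Hg²⁺/Hg couple has the higher reduction potential and acts as the cathode, so E°_cell = +0.85 − (-0.13) = 0.98 V.
Balancing electrons gives n = 2; the reaction quotient is Q = [Pb²⁺]/[Hg²⁺] = 0.0131.
E = E° − (RT/nF) ln Q = 0.98 − (8.314×333)/(2×96485) × (-4.337) = 0.980 + 0.062 = 1.042 V.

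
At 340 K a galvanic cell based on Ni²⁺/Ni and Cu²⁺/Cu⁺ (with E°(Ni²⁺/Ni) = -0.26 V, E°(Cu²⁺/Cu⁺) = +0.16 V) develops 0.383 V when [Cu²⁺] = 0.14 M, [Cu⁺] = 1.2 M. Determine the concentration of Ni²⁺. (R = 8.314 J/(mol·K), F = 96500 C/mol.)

0.17 M

From the Nernst equation, ln Q = nF(E° − E)/RT = 2×96500×(0.42 − 0.383)/(8.314×340) = 2.526, so Q = 12.5.
With Q = [Ni²⁺]·[Cu⁺]^2/[Cu²⁺]^2 and the known concentrations, [Ni²⁺] in the numerator gives [Ni²⁺] = 0.17 M.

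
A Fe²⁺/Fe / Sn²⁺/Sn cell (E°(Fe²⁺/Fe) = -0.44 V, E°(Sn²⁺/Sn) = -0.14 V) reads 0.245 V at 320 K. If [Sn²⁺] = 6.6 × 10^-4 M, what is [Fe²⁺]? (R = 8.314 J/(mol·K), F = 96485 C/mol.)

0.036 M

From the Nernst equation, ln Q = nF(E° − E)/RT = 2×96485×(0.30 − 0.245)/(8.314×320) = 3.989, so Q = 54.0.
With Q = [Fe²⁺]/[Sn²⁺] and the known concentrations, [Fe²⁺] in the numerator gives [Fe²⁺] = 0.036 M.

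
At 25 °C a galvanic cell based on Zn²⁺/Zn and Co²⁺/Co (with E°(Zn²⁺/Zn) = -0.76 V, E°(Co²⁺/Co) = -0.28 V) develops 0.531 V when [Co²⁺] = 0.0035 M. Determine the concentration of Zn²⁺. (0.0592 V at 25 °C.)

6.6 × 10^-5 M

From the Nernst equation, log Q = n(E° − E)/0.0592 = 2(0.48 − 0.531)/0.0592 = -1.723, so Q = 0.0189.
With Q = [Zn²⁺]/[Co²⁺] and the known concentrations, [Zn²⁺] in the numerator gives [Zn²⁺] = 6.6 × 10^-5 M.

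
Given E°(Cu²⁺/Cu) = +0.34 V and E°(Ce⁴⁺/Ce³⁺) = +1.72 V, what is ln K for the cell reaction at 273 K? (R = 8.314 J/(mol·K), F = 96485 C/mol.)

ln K = 117.3

E°_cell = +1.72 − (+0.34) = 1.38 V, with n = 2 electrons transferred.
At equilibrium E = 0, so the Nernst equation gives ln K = nFE°/RT = (2)(96485)(1.38)/((8.314)(273)) = 117.33.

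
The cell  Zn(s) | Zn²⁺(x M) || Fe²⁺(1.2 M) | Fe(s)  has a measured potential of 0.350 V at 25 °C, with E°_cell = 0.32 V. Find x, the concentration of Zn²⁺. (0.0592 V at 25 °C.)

From the Nernst equation, log Q = n(E° − E)/0.0592 = 2(0.32 − 0.350)/0.0592 = -1.014, so Q = 0.0969.
With Q = [Zn²⁺]/[Fe²⁺] and the known concentrations, [Zn²⁺] in the numerator gives [Zn²⁺] = 0.12 M.

0.12 M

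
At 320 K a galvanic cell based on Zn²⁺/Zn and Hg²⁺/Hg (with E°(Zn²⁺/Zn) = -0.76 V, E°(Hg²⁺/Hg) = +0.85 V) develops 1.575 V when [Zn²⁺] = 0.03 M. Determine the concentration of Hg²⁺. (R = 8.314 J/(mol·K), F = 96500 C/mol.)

From the Nernst equation, ln Q = nF(E° − E)/RT = 2×96500×(1.61 − 1.575)/(8.314×320) = 2.539, so Q = 12.7.
With Q = [Zn²⁺]/[Hg²⁺] and the known concentrations, [Hg²⁺] in the denominator gives [Hg²⁺] = 0.0024 M.

0.0024 M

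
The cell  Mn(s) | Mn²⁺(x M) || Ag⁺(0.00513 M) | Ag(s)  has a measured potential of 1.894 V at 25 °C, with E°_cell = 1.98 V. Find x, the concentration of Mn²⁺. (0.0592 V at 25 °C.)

From the Nernst equation, log Q = n(E° − E)/0.0592 = 2(1.98 − 1.894)/0.0592 = 2.905, so Q = 804.
With Q = [Mn²⁺]/[Ag⁺]^2 and the known concentrations, [Mn²⁺] in the numerator gives [Mn²⁺] = 0.021 M.

0.021 M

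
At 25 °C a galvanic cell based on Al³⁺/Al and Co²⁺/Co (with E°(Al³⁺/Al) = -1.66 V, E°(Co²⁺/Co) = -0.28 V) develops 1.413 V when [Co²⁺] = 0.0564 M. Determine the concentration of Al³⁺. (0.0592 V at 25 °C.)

From the Nernst equation, log Q = n(E° − E)/0.0592 = 6(1.38 − 1.413)/0.0592 = -3.345, so Q = 4.52 × 10^-4.
With Q = [Al³⁺]^2/[Co²⁺]^3 and the known concentrations, [Al³⁺]^2 in the numerator gives [Al³⁺] = 2.8 × 10^-4 M.

2.8 × 10^-4 M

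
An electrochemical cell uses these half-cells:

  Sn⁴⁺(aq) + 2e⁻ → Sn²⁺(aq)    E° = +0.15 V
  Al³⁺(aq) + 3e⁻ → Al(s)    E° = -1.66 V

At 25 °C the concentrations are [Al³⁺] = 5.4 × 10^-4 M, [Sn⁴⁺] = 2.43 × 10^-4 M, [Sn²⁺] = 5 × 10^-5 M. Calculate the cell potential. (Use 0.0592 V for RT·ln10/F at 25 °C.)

1.89 V

The Sn⁴⁺/Sn²⁺ couple has the higher reduction potential and acts as the cathode, so E°_cell = +0.15 − (-1.66) = 1.81 V.
Balancing electrons gives n = 6; the reaction quotient is Q = [Al³⁺]^2·[Sn²⁺]^3/[Sn⁴⁺]^3 = 2.54 × 10^-9.
At 25 °C, E = E° − (0.0592/n) log Q = 1.81 − (0.0592/6)(-8.595) = 1.810 + 0.085 = 1.895 V.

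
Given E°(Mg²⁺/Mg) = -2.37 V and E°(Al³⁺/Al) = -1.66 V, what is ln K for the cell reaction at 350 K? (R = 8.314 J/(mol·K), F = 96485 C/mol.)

ln K = 141.3

E°_cell = -1.66 − (-2.37) = 0.71 V, with n = 6 electrons transferred.
At equilibrium E = 0, so the Nernst equation gives ln K = nFE°/RT = (6)(96485)(0.71)/((8.314)(350)) = 141.25.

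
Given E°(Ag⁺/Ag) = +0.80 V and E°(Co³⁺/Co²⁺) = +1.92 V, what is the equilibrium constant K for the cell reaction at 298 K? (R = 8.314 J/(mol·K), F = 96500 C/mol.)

E°_cell = +1.92 − (+0.80) = 1.12 V, with n = 1 electron transferred.
At equilibrium E = 0, so the Nernst equation gives ln K = nFE°/RT = (1)(96500)(1.12)/((8.314)(298)) = 43.62.
K = e^43.62 = 8.8 × 10^18.

8.8 × 10^18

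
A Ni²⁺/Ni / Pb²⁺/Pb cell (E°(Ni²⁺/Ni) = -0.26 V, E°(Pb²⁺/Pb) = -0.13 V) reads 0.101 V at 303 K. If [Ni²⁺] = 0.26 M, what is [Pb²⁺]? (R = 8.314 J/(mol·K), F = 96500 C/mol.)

0.028 M

From the Nernst equation, ln Q = nF(E° − E)/RT = 2×96500×(0.13 − 0.101)/(8.314×303) = 2.222, so Q = 9.22.
With Q = [Ni²⁺]/[Pb²⁺] and the known concentrations, [Pb²⁺] in the denominator gives [Pb²⁺] = 0.028 M.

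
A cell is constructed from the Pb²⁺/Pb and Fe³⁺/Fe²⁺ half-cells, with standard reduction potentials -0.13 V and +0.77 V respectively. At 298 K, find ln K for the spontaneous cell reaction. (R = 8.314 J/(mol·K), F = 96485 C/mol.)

ln K = 70.1

E°_cell = +0.77 − (-0.13) = 0.90 V, with n = 2 electrons transferred.
At equilibrium E = 0, so the Nernst equation gives ln K = nFE°/RT = (2)(96485)(0.90)/((8.314)(298)) = 70.10.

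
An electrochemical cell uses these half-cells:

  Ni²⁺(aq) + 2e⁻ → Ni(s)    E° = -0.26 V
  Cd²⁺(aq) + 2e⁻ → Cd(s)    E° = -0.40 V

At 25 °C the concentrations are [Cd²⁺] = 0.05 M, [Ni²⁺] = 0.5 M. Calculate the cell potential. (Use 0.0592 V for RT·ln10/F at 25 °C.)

0.170 V

The Ni²⁺/Ni couple has the higher reduction potential and acts as the cathode, so E°_cell = -0.26 − (-0.40) = 0.14 V.
Balancing electrons gives n = 2; the reaction quotient is Q = [Cd²⁺]/[Ni²⁺] = 0.100.
At 25 °C, E = E° − (0.0592/n) log Q = 0.14 − (0.0592/2)(-1.000) = 0.140 + 0.030 = 0.170 V.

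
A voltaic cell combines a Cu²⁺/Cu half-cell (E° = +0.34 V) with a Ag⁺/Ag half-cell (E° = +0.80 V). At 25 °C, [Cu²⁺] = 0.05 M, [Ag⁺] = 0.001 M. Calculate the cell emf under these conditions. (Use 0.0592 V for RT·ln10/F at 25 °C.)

The Ag⁺/Ag couple has the higher reduction potential and acts as the cathode, so E°_cell = +0.80 − (+0.34) = 0.46 V.
Balancing electrons gives n = 2; the reaction quotient is Q = [Cu²⁺]/[Ag⁺]^2 = 5 × 10^4.
At 25 °C, E = E° − (0.0592/n) log Q = 0.46 − (0.0592/2)(4.699) = 0.460 − 0.139 = 0.321 V.

0.321 V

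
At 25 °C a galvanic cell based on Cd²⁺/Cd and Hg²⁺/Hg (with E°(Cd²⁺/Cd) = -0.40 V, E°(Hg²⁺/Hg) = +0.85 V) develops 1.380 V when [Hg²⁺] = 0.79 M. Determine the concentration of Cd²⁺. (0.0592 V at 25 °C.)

3.2 × 10^-5 M

From the Nernst equation, log Q = n(E° − E)/0.0592 = 2(1.25 − 1.380)/0.0592 = -4.392, so Q = 4.06 × 10^-5.
With Q = [Cd²⁺]/[Hg²⁺] and the known concentrations, [Cd²⁺] in the numerator gives [Cd²⁺] = 3.2 × 10^-5 M.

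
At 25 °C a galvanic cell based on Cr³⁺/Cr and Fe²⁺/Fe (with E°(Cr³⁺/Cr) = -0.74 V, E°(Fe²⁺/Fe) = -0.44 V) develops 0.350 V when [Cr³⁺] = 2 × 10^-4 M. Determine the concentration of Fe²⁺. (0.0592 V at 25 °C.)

0.17 M

From the Nernst equation, log Q = n(E° − E)/0.0592 = 6(0.30 − 0.350)/0.0592 = -5.068, so Q = 8.56 × 10^-6.
With Q = [Cr³⁺]^2/[Fe²⁺]^3 and the known concentrations, [Fe²⁺]^3 in the denominator gives [Fe²⁺] = 0.17 M.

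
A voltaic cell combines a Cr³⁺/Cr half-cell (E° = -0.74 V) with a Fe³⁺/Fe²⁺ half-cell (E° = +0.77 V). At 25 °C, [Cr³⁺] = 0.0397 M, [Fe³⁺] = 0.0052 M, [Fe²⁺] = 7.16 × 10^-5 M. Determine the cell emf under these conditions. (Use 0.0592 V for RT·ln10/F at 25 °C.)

1.65 V

The Fe³⁺/Fe²⁺ couple has the higher reduction potential and acts as the cathode, so E°_cell = +0.77 − (-0.74) = 1.51 V.
Balancing electrons gives n = 3; the reaction quotient is Q = [Cr³⁺]·[Fe²⁺]^3/[Fe³⁺]^3 = 1.04 × 10^-7.
At 25 °C, E = E° − (0.0592/n) log Q = 1.51 − (0.0592/3)(-6.984) = 1.510 + 0.138 = 1.648 V.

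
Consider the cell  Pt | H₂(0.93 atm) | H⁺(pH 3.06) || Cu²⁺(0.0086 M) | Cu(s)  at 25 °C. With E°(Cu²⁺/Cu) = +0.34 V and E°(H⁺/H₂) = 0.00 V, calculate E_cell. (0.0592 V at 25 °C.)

0.46 V

The Cu²⁺/Cu couple is the cathode, so E°_cell = 0.34 V; n = 2.
[H⁺] = 10^(−3.06) = 8.7 × 10^-4 M, and Q = [H⁺]^2 / ([Cu²⁺]·P(H₂)) = 9.48 × 10^-5.
E = E° − (0.0592/2) log Q = 0.34 − (0.0592/2)(-4.023) = 0.459 V.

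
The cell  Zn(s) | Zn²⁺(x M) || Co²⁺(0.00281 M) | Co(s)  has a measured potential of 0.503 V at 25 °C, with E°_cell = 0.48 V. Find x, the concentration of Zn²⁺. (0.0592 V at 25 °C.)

From the Nernst equation, log Q = n(E° − E)/0.0592 = 2(0.48 − 0.503)/0.0592 = -0.777, so Q = 0.167.
With Q = [Zn²⁺]/[Co²⁺] and the known concentrations, [Zn²⁺] in the numerator gives [Zn²⁺] = 4.7 × 10^-4 M.

4.7 × 10^-4 M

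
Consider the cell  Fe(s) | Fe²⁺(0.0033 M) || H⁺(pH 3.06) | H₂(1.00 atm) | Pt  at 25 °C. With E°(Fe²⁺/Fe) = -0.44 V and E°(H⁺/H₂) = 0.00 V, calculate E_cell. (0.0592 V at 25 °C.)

The hydrogen couple is the cathode, so E°_cell = 0.44 V; n = 2.
[H⁺] = 10^(−3.06) = 8.7 × 10^-4 M, and Q = [Fe²⁺]·P(H₂) / [H⁺]^2 = 4350.
E = E° − (0.0592/2) log Q = 0.44 − (0.0592/2)(3.639) = 0.332 V.

0.33 V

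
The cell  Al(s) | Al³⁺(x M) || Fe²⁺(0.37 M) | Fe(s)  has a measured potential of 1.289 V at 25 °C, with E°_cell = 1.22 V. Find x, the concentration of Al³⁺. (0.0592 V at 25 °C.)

7.2 × 10^-5 M

From the Nernst equation, log Q = n(E° − E)/0.0592 = 6(1.22 − 1.289)/0.0592 = -6.993, so Q = 1.02 × 10^-7.
With Q = [Al³⁺]^2/[Fe²⁺]^3 and the known concentrations, [Al³⁺]^2 in the numerator gives [Al³⁺] = 7.2 × 10^-5 M.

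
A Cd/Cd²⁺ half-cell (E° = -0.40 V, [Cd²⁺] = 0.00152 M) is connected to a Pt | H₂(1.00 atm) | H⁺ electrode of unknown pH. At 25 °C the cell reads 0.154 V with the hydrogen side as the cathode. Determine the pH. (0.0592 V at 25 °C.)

pH = 5.56

E°_cell = 0.40 V and n = 2.
log Q = n(E° − E)/0.0592 = 2×(0.40 − 0.154)/0.0592 = 8.311.
With Q = [Cd²⁺]·P(H₂) / [H⁺]^2, solving for [H⁺] gives log[H⁺] = -5.564, so pH = 5.56.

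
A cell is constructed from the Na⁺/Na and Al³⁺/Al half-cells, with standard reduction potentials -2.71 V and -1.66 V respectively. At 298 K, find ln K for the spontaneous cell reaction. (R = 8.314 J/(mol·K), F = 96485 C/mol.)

E°_cell = -1.66 − (-2.71) = 1.05 V, with n = 3 electrons transferred.
At equilibrium E = 0, so the Nernst equation gives ln K = nFE°/RT = (3)(96485)(1.05)/((8.314)(298)) = 122.67.

ln K = 122.7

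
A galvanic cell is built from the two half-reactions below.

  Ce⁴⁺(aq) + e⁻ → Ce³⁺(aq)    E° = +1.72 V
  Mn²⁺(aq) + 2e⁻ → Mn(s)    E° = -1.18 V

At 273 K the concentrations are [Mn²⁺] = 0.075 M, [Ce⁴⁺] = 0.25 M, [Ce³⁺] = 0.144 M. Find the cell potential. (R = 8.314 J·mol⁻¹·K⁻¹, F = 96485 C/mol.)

The Ce⁴⁺/Ce³⁺ couple has the higher reduction potential and acts as the cathode, so E°_cell = +1.72 − (-1.18) = 2.90 V.
Balancing electrons gives n = 2; the reaction quotient is Q = [Mn²⁺]·[Ce³⁺]^2/[Ce⁴⁺]^2 = 0.0249.
E = E° − (RT/nF) ln Q = 2.90 − (8.314×273)/(2×96485) × (-3.694) = 2.900 + 0.043 = 2.943 V.

2.94 V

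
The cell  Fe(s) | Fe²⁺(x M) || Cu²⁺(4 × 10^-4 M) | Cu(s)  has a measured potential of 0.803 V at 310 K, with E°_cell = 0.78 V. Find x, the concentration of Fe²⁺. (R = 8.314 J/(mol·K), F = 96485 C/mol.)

From the Nernst equation, ln Q = nF(E° − E)/RT = 2×96485×(0.78 − 0.803)/(8.314×310) = -1.722, so Q = 0.179.
With Q = [Fe²⁺]/[Cu²⁺] and the known concentrations, [Fe²⁺] in the numerator gives [Fe²⁺] = 7.1 × 10^-5 M.

7.1 × 10^-5 M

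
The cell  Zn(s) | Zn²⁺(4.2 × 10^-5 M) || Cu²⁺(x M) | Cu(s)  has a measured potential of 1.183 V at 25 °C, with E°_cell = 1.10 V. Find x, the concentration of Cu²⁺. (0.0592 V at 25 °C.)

From the Nernst equation, log Q = n(E° − E)/0.0592 = 2(1.10 − 1.183)/0.0592 = -2.804, so Q = 0.00157.
With Q = [Zn²⁺]/[Cu²⁺] and the known concentrations, [Cu²⁺] in the denominator gives [Cu²⁺] = 0.027 M.

0.027 M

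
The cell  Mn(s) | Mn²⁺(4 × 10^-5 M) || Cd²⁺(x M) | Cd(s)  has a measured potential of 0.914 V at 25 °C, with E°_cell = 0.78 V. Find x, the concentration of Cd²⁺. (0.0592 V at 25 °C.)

1.3 M

From the Nernst equation, log Q = n(E° − E)/0.0592 = 2(0.78 − 0.914)/0.0592 = -4.527, so Q = 2.97 × 10^-5.
With Q = [Mn²⁺]/[Cd²⁺] and the known concentrations, [Cd²⁺] in the denominator gives [Cd²⁺] = 1.3 M.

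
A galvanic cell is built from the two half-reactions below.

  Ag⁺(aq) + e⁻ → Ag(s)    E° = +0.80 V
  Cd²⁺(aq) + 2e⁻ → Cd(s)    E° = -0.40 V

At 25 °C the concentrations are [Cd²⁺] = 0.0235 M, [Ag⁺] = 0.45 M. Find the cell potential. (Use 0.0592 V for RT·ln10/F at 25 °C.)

The Ag⁺/Ag couple has the higher reduction potential and acts as the cathode, so E°_cell = +0.80 − (-0.40) = 1.20 V.
Balancing electrons gives n = 2; the reaction quotient is Q = [Cd²⁺]/[Ag⁺]^2 = 0.116.
At 25 °C, E = E° − (0.0592/n) log Q = 1.20 − (0.0592/2)(-0.935) = 1.200 + 0.028 = 1.228 V.

1.23 V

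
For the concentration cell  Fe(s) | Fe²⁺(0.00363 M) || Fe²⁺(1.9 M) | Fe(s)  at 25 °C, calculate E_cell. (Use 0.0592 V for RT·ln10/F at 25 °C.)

0.080 V

Both half-cells are Fe²⁺/Fe, so E°_cell = 0. The concentrated side is the cathode; the cell reaction moves Fe²⁺ from high to low concentration with n = 2.
Q = [Fe²⁺]_dilute/[Fe²⁺]_conc = 0.00363/1.9 = 0.00191.
E = 0 − (0.0592/2) log Q = −(0.0592/2)(-2.719) = 0.0805 V.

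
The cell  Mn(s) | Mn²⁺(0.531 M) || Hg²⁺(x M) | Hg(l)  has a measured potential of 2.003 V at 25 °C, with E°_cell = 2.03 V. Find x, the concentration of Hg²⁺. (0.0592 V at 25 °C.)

From the Nernst equation, log Q = n(E° − E)/0.0592 = 2(2.03 − 2.003)/0.0592 = 0.912, so Q = 8.17.
With Q = [Mn²⁺]/[Hg²⁺] and the known concentrations, [Hg²⁺] in the denominator gives [Hg²⁺] = 0.065 M.

0.065 M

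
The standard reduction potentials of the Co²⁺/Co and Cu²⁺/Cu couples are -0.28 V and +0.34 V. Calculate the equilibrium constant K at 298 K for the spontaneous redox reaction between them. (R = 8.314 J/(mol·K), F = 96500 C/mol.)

9.4 × 10^20

E°_cell = +0.34 − (-0.28) = 0.62 V, with n = 2 electrons transferred.
At equilibrium E = 0, so the Nernst equation gives ln K = nFE°/RT = (2)(96500)(0.62)/((8.314)(298)) = 48.30.
K = e^48.30 = 9.4 × 10^20.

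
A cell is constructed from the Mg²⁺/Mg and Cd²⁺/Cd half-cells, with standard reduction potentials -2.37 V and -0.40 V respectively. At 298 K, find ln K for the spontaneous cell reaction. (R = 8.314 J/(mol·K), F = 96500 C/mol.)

ln K = 153.5

E°_cell = -0.40 − (-2.37) = 1.97 V, with n = 2 electrons transferred.
At equilibrium E = 0, so the Nernst equation gives ln K = nFE°/RT = (2)(96500)(1.97)/((8.314)(298)) = 153.46.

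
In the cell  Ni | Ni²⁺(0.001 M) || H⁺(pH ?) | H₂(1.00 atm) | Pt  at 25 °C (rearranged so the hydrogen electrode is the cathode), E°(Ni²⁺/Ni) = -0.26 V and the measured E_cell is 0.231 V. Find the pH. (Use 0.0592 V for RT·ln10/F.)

E°_cell = 0.26 V and n = 2.
log Q = n(E° − E)/0.0592 = 2×(0.26 − 0.231)/0.0592 = 0.980.
With Q = [Ni²⁺]·P(H₂) / [H⁺]^2, solving for [H⁺] gives log[H⁺] = -1.990, so pH = 1.99.

pH = 1.99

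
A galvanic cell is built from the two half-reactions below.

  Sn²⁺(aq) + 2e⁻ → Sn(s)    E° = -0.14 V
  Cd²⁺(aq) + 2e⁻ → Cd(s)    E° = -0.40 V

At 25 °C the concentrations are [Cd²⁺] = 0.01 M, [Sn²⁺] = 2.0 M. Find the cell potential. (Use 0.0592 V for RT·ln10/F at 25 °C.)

0.328 V

The Sn²⁺/Sn couple has the higher reduction potential and acts as the cathode, so E°_cell = -0.14 − (-0.40) = 0.26 V.
Balancing electrons gives n = 2; the reaction quotient is Q = [Cd²⁺]/[Sn²⁺] = 0.00500.
At 25 °C, E = E° − (0.0592/n) log Q = 0.26 − (0.0592/2)(-2.301) = 0.260 + 0.068 = 0.328 V.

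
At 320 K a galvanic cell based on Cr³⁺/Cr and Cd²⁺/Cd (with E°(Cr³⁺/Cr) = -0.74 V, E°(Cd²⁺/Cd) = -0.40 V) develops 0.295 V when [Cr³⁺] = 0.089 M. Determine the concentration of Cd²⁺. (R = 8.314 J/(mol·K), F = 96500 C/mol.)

From the Nernst equation, ln Q = nF(E° − E)/RT = 6×96500×(0.34 − 0.295)/(8.314×320) = 9.793, so Q = 1.79 × 10^4.
With Q = [Cr³⁺]^2/[Cd²⁺]^3 and the known concentrations, [Cd²⁺]^3 in the denominator gives [Cd²⁺] = 0.0076 M.

0.0076 M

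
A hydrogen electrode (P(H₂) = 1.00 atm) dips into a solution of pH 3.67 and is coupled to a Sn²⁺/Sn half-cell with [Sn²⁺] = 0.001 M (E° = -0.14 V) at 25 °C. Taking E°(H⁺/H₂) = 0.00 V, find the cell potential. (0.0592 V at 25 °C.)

The hydrogen couple is the cathode, so E°_cell = 0.14 V; n = 2.
[H⁺] = 10^(−3.67) = 2.1 × 10^-4 M, and Q = [Sn²⁺]·P(H₂) / [H⁺]^2 = 2.19 × 10^4.
E = E° − (0.0592/2) log Q = 0.14 − (0.0592/2)(4.340) = 0.012 V.

0.012 V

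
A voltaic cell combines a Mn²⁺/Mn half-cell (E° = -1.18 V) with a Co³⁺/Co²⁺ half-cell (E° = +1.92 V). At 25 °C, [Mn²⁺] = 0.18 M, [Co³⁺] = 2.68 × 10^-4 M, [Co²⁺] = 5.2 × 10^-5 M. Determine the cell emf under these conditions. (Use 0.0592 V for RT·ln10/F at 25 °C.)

The Co³⁺/Co²⁺ couple has the higher reduction potential and acts as the cathode, so E°_cell = +1.92 − (-1.18) = 3.10 V.
Balancing electrons gives n = 2; the reaction quotient is Q = [Mn²⁺]·[Co²⁺]^2/[Co³⁺]^2 = 0.00678.
At 25 °C, E = E° − (0.0592/n) log Q = 3.10 − (0.0592/2)(-2.169) = 3.100 + 0.064 = 3.164 V.

3.16 V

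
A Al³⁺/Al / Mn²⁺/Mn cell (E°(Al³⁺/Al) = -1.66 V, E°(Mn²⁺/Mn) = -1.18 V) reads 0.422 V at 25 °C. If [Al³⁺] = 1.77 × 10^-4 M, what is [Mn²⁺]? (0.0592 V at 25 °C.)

3.5 × 10^-5 M

From the Nernst equation, log Q = n(E° − E)/0.0592 = 6(0.48 − 0.422)/0.0592 = 5.878, so Q = 7.56 × 10^5.
With Q = [Al³⁺]^2/[Mn²⁺]^3 and the known concentrations, [Mn²⁺]^3 in the denominator gives [Mn²⁺] = 3.5 × 10^-5 M.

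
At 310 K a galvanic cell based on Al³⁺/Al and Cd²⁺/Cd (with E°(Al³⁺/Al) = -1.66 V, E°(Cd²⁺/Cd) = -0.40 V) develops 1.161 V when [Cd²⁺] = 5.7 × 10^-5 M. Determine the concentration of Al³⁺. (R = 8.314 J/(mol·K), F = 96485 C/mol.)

From the Nernst equation, ln Q = nF(E° − E)/RT = 6×96485×(1.26 − 1.161)/(8.314×310) = 22.237, so Q = 4.54 × 10^9.
With Q = [Al³⁺]^2/[Cd²⁺]^3 and the known concentrations, [Al³⁺]^2 in the numerator gives [Al³⁺] = 0.029 M.

0.029 M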